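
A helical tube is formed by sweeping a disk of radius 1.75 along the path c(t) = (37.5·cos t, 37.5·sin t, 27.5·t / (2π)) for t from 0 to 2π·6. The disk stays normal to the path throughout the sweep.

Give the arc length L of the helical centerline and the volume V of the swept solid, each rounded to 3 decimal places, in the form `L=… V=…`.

2πR = 2π·37.5 = 235.619449
per-turn = √(235.619449² + 27.5²) = √(55516.5248 + 756.25) = √56272.7748 = 237.218833
L = 6 × 237.218833 = 1423.312998
V = π·1.75² × L = 9.621128 × 1423.312998 = 13693.875832

L=1423.313 V=13693.876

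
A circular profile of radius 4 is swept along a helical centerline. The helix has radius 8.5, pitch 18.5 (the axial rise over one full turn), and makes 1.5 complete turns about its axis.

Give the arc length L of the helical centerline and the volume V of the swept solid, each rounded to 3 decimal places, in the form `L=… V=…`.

2πR = 2π·8.5 = 53.407075
per-turn = √(53.407075² + 18.5²) = √(2852.3157 + 342.25) = √3194.5657 = 56.520489
L = 1.5 × 56.520489 = 84.780733
V = π·4² × L = 50.265482 × 84.780733 = 4261.544469

L=84.781 V=4261.544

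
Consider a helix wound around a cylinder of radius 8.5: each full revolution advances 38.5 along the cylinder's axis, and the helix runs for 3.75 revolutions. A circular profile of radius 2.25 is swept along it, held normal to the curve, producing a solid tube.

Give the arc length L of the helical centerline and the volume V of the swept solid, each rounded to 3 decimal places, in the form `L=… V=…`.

2πR = 2π·8.5 = 53.407075
per-turn = √(53.407075² + 38.5²) = √(2852.3157 + 1482.25) = √4334.5657 = 65.837418
L = 3.75 × 65.837418 = 246.890319
V = π·2.25² × L = 15.904313 × 246.890319 = 3926.620868

L=246.890 V=3926.621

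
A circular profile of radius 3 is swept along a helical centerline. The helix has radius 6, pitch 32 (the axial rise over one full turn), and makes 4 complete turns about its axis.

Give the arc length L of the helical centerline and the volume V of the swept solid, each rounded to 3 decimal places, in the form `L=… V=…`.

2πR = 2π·6 = 37.699112
per-turn = √(37.699112² + 32²) = √(1421.2230 + 1024) = √2445.2230 = 49.449196
L = 4 × 49.449196 = 197.796786
V = π·3² × L = 28.274334 × 197.796786 = 5592.572367

L=197.797 V=5592.572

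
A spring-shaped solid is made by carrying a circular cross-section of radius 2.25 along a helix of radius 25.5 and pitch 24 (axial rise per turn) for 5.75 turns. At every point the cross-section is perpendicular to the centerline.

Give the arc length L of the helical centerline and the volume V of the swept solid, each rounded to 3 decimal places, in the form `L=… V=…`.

L=931.550 V=14815.669

2πR = 2π·25.5 = 160.221225
per-turn = √(160.221225² + 24²) = √(25670.8410 + 576) = √26246.8410 = 162.008768
L = 5.75 × 162.008768 = 931.550418
V = π·2.25² × L = 15.904313 × 931.550418 = 14815.669252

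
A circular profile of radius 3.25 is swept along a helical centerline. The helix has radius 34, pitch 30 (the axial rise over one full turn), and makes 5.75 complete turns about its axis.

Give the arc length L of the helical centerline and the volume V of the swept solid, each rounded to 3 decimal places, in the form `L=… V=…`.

2πR = 2π·34 = 213.628300
per-turn = √(213.628300² + 30²) = √(45637.0508 + 900) = √46537.0508 = 215.724479
L = 5.75 × 215.724479 = 1240.415753
V = π·3.25² × L = 33.183072 × 1240.415753 = 41160.805744

L=1240.416 V=41160.806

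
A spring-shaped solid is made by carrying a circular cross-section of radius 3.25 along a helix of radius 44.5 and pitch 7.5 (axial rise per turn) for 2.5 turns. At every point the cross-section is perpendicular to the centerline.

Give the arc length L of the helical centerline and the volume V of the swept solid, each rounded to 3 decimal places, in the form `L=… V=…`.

2πR = 2π·44.5 = 279.601746
per-turn = √(279.601746² + 7.5²) = √(78177.1365 + 56.25) = √78233.3865 = 279.702318
L = 2.5 × 279.702318 = 699.255794
V = π·3.25² × L = 33.183072 × 699.255794 = 23203.455639

L=699.256 V=23203.456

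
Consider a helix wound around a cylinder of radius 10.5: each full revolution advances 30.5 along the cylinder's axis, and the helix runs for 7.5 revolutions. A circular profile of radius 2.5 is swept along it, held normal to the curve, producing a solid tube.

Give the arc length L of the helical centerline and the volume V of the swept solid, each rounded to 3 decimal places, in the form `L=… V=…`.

L=545.119 V=10703.381

2πR = 2π·10.5 = 65.973446
per-turn = √(65.973446² + 30.5²) = √(4352.4955 + 930.25) = √5282.7455 = 72.682498
L = 7.5 × 72.682498 = 545.118736
V = π·2.5² × L = 19.634954 × 545.118736 = 10703.381358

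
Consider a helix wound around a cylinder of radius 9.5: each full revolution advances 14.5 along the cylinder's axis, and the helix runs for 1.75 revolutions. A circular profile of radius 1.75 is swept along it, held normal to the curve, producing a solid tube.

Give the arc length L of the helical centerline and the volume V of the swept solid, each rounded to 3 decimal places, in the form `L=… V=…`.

L=107.496 V=1034.231

2πR = 2π·9.5 = 59.690260
per-turn = √(59.690260² + 14.5²) = √(3562.9272 + 210.25) = √3773.1772 = 61.426193
L = 1.75 × 61.426193 = 107.495838
V = π·1.75² × L = 9.621128 × 107.495838 = 1034.231161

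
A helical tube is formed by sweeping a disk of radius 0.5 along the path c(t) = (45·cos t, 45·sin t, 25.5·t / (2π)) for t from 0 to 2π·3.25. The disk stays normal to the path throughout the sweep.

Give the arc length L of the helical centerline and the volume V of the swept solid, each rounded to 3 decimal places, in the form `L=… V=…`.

L=922.645 V=724.644

2πR = 2π·45 = 282.743339
per-turn = √(282.743339² + 25.5²) = √(79943.7956 + 650.25) = √80594.0456 = 283.890904
L = 3.25 × 283.890904 = 922.645440
V = π·0.5² × L = 0.785398 × 922.645440 = 724.644034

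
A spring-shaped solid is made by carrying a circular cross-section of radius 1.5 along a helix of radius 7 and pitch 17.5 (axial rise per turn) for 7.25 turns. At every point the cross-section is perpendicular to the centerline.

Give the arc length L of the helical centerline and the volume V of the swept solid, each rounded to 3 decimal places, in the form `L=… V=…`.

2πR = 2π·7 = 43.982297
per-turn = √(43.982297² + 17.5²) = √(1934.4425 + 306.25) = √2240.6925 = 47.335953
L = 7.25 × 47.335953 = 343.185660
V = π·1.5² × L = 7.068583 × 343.185660 = 2425.836487

L=343.186 V=2425.836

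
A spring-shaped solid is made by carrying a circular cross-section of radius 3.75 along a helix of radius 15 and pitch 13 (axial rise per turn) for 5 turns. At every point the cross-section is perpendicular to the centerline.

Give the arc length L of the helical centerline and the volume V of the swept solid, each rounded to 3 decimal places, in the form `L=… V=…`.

2πR = 2π·15 = 94.247780
per-turn = √(94.247780² + 13²) = √(8882.6440 + 169) = √9051.6440 = 95.140128
L = 5 × 95.140128 = 475.700640
V = π·3.75² × L = 44.178647 × 475.700640 = 21015.810511

L=475.701 V=21015.811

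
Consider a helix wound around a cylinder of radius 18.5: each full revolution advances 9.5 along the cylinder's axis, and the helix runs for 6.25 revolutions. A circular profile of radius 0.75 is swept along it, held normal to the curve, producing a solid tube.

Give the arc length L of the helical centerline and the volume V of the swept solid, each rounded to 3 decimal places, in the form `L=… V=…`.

L=728.916 V=1288.100

2πR = 2π·18.5 = 116.238928
per-turn = √(116.238928² + 9.5²) = √(13511.4884 + 90.25) = √13601.7384 = 116.626491
L = 6.25 × 116.626491 = 728.915569
V = π·0.75² × L = 1.767146 × 728.915569 = 1288.100136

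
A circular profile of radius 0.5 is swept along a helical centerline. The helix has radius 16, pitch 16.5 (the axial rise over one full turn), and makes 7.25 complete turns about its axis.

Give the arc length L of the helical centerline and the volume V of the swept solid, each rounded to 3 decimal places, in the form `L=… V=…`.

2πR = 2π·16 = 100.530965
per-turn = √(100.530965² + 16.5²) = √(10106.4749 + 272.25) = √10378.7249 = 101.876027
L = 7.25 × 101.876027 = 738.601197
V = π·0.5² × L = 0.785398 × 738.601197 = 580.096023

L=738.601 V=580.096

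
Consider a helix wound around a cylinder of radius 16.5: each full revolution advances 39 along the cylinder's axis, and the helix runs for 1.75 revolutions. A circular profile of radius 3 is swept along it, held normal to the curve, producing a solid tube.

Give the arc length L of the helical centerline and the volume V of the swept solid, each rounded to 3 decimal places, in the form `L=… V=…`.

L=193.840 V=5480.687

2πR = 2π·16.5 = 103.672558
per-turn = √(103.672558² + 39²) = √(10747.9992 + 1521) = √12268.9992 = 110.765514
L = 1.75 × 110.765514 = 193.839650
V = π·3² × L = 28.274334 × 193.839650 = 5480.686992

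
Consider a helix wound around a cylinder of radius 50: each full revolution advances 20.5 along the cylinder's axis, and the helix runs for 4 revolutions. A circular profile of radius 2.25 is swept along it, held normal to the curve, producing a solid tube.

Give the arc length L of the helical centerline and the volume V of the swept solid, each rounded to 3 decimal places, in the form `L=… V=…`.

L=1259.310 V=20028.454

2πR = 2π·50 = 314.159265
per-turn = √(314.159265² + 20.5²) = √(98696.0440 + 420.25) = √99116.2940 = 314.827404
L = 4 × 314.827404 = 1259.309614
V = π·2.25² × L = 15.904313 × 1259.309614 = 20028.454026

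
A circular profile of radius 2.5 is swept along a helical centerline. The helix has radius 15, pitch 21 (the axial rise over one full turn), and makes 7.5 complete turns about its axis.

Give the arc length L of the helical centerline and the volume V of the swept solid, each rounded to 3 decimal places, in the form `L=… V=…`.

L=724.193 V=14219.489

2πR = 2π·15 = 94.247780
per-turn = √(94.247780² + 21²) = √(8882.6440 + 441) = √9323.6440 = 96.559018
L = 7.5 × 96.559018 = 724.192635
V = π·2.5² × L = 19.634954 × 724.192635 = 14219.489140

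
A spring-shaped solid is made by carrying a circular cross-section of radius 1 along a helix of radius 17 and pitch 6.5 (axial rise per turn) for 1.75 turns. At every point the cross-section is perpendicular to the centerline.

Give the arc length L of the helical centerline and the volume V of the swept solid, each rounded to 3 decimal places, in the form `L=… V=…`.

L=187.271 V=588.328

2πR = 2π·17 = 106.814150
per-turn = √(106.814150² + 6.5²) = √(11409.2627 + 42.25) = √11451.5127 = 107.011741
L = 1.75 × 107.011741 = 187.270547
V = π·1² × L = 3.141593 × 187.270547 = 588.327773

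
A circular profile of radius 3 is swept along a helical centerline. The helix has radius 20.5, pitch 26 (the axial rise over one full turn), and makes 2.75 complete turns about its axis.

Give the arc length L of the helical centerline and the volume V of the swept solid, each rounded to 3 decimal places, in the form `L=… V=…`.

2πR = 2π·20.5 = 128.805299
per-turn = √(128.805299² + 26²) = √(16590.8050 + 676) = √17266.8050 = 131.403215
L = 2.75 × 131.403215 = 361.358842
V = π·3² × L = 28.274334 × 361.358842 = 10217.180554

L=361.359 V=10217.181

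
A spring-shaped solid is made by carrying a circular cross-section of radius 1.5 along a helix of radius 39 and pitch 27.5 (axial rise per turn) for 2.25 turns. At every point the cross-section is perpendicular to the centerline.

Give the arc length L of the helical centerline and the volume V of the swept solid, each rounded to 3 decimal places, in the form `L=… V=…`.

L=554.811 V=3921.725

2πR = 2π·39 = 245.044227
per-turn = √(245.044227² + 27.5²) = √(60046.6732 + 756.25) = √60802.9232 = 246.582488
L = 2.25 × 246.582488 = 554.810597
V = π·1.5² × L = 7.068583 × 554.810597 = 3921.725015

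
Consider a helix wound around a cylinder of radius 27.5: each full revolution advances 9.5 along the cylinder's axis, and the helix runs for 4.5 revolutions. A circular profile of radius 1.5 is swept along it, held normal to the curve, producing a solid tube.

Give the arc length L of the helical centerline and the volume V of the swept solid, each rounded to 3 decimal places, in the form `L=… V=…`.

2πR = 2π·27.5 = 172.787596
per-turn = √(172.787596² + 9.5²) = √(29855.5533 + 90.25) = √29945.8033 = 173.048558
L = 4.5 × 173.048558 = 778.718510
V = π·1.5² × L = 7.068583 × 778.718510 = 5504.436785

L=778.719 V=5504.437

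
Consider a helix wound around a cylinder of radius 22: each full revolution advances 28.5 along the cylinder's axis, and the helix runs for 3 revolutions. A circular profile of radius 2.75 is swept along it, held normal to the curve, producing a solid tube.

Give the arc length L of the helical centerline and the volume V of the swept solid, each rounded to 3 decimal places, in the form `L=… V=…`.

2πR = 2π·22 = 138.230077
per-turn = √(138.230077² + 28.5²) = √(19107.5541 + 812.25) = √19919.8041 = 141.137536
L = 3 × 141.137536 = 423.412609
V = π·2.75² × L = 23.758294 × 423.412609 = 10059.561425

L=423.413 V=10059.561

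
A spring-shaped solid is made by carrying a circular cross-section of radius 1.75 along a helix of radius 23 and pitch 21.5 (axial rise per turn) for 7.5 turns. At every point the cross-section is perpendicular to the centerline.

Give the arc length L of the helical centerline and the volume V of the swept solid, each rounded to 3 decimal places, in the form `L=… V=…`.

2πR = 2π·23 = 144.513262
per-turn = √(144.513262² + 21.5²) = √(20884.0829 + 462.25) = √21346.3329 = 146.103843
L = 7.5 × 146.103843 = 1095.778822
V = π·1.75² × L = 9.621128 × 1095.778822 = 10542.627758

L=1095.779 V=10542.628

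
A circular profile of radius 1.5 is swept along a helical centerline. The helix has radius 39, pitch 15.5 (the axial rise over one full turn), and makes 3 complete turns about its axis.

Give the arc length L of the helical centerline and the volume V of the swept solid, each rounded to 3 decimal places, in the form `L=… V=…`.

L=736.602 V=5206.732

2πR = 2π·39 = 245.044227
per-turn = √(245.044227² + 15.5²) = √(60046.6732 + 240.25) = √60286.9232 = 245.533955
L = 3 × 245.533955 = 736.601866
V = π·1.5² × L = 7.068583 × 736.601866 = 5206.731772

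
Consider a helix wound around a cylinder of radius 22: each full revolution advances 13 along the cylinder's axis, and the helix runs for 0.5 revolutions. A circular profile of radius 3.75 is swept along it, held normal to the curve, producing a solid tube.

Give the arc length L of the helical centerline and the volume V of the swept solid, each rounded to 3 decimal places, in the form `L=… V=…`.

2πR = 2π·22 = 138.230077
per-turn = √(138.230077² + 13²) = √(19107.5541 + 169) = √19276.5541 = 138.840031
L = 0.5 × 138.840031 = 69.420015
V = π·3.75² × L = 44.178647 × 69.420015 = 3066.882331

L=69.420 V=3066.882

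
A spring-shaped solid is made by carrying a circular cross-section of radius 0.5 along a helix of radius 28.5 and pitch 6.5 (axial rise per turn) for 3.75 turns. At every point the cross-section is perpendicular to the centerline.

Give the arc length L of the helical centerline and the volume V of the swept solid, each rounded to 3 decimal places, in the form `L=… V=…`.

2πR = 2π·28.5 = 179.070781
per-turn = √(179.070781² + 6.5²) = √(32066.3447 + 42.25) = √32108.5947 = 179.188713
L = 3.75 × 179.188713 = 671.957672
V = π·0.5² × L = 0.785398 × 671.957672 = 527.754321

L=671.958 V=527.754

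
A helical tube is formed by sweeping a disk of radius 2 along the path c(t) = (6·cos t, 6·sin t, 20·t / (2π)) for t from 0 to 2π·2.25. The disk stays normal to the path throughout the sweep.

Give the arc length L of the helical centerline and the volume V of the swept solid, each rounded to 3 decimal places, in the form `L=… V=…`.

L=96.021 V=1206.630

2πR = 2π·6 = 37.699112
per-turn = √(37.699112² + 20²) = √(1421.2230 + 400) = √1821.2230 = 42.675790
L = 2.25 × 42.675790 = 96.020527
V = π·2² × L = 12.566371 × 96.020527 = 1206.629529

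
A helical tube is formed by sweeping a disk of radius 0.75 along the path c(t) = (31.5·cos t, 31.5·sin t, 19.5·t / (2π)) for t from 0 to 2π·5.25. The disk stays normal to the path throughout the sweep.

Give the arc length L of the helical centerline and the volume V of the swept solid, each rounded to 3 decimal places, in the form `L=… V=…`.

L=1044.113 V=1845.100

2πR = 2π·31.5 = 197.920337
per-turn = √(197.920337² + 19.5²) = √(39172.4599 + 380.25) = √39552.7099 = 198.878631
L = 5.25 × 198.878631 = 1044.112813
V = π·0.75² × L = 1.767146 × 1044.112813 = 1845.099642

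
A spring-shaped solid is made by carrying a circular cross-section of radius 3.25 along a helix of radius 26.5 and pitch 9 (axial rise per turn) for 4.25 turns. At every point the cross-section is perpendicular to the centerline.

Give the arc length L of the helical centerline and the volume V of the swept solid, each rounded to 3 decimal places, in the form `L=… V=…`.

2πR = 2π·26.5 = 166.504411
per-turn = √(166.504411² + 9²) = √(27723.7188 + 81) = √27804.7188 = 166.747470
L = 4.25 × 166.747470 = 708.676748
V = π·3.25² × L = 33.183072 × 708.676748 = 23516.071828

L=708.677 V=23516.072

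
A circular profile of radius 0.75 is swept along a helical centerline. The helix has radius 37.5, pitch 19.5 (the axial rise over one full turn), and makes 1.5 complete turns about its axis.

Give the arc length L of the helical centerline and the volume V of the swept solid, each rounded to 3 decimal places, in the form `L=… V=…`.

2πR = 2π·37.5 = 235.619449
per-turn = √(235.619449² + 19.5²) = √(55516.5248 + 380.25) = √55896.7748 = 236.424988
L = 1.5 × 236.424988 = 354.637481
V = π·0.75² × L = 1.767146 × 354.637481 = 626.696160

L=354.637 V=626.696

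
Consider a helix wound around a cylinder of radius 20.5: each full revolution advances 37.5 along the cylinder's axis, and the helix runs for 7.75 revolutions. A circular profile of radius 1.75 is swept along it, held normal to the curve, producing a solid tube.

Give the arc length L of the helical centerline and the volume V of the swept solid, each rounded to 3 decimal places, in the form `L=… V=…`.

L=1039.687 V=10002.957

2πR = 2π·20.5 = 128.805299
per-turn = √(128.805299² + 37.5²) = √(16590.8050 + 1406.25) = √17997.0550 = 134.153103
L = 7.75 × 134.153103 = 1039.686547
V = π·1.75² × L = 9.621128 × 1039.686547 = 10002.956830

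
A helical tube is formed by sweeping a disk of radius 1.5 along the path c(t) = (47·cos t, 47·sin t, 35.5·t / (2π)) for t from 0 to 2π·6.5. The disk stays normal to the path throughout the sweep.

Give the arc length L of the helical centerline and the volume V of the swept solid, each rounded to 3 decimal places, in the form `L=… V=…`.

2πR = 2π·47 = 295.309709
per-turn = √(295.309709² + 35.5²) = √(87207.8245 + 1260.25) = √88468.0745 = 297.435833
L = 6.5 × 297.435833 = 1933.332912
V = π·1.5² × L = 7.068583 × 1933.332912 = 13665.925062

L=1933.333 V=13665.925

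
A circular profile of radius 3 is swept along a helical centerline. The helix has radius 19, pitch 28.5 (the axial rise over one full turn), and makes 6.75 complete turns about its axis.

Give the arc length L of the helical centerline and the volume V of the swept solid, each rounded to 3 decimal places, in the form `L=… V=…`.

2πR = 2π·19 = 119.380521
per-turn = √(119.380521² + 28.5²) = √(14251.7088 + 812.25) = √15063.9588 = 122.735320
L = 6.75 × 122.735320 = 828.463409
V = π·3² × L = 28.274334 × 828.463409 = 23424.251048

L=828.463 V=23424.251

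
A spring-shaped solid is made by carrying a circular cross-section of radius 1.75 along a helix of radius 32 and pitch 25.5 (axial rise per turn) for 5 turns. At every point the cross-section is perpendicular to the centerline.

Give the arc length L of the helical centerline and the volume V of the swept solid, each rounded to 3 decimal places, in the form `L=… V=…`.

2πR = 2π·32 = 201.061930
per-turn = √(201.061930² + 25.5²) = √(40425.8996 + 650.25) = √41076.1496 = 202.672518
L = 5 × 202.672518 = 1013.362591
V = π·1.75² × L = 9.621128 × 1013.362591 = 9749.690693

L=1013.363 V=9749.691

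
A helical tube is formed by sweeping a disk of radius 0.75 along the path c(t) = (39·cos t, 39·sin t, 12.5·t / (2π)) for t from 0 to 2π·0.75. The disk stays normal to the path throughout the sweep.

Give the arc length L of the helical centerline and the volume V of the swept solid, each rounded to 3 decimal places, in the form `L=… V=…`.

L=184.022 V=325.194

2πR = 2π·39 = 245.044227
per-turn = √(245.044227² + 12.5²) = √(60046.6732 + 156.25) = √60202.9232 = 245.362840
L = 0.75 × 245.362840 = 184.022130
V = π·0.75² × L = 1.767146 × 184.022130 = 325.193946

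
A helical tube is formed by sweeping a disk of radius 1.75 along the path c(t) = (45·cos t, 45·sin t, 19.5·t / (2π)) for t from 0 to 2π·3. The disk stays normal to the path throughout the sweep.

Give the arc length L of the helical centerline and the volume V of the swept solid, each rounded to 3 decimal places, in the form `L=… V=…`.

2πR = 2π·45 = 282.743339
per-turn = √(282.743339² + 19.5²) = √(79943.7956 + 380.25) = √80324.0456 = 283.414971
L = 3 × 283.414971 = 850.244912
V = π·1.75² × L = 9.621128 × 850.244912 = 8180.314709

L=850.245 V=8180.315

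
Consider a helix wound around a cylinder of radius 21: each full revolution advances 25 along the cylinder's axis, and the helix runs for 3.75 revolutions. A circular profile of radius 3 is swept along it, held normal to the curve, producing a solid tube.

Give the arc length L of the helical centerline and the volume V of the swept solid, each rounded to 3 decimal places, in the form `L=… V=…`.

L=503.604 V=14239.066

2πR = 2π·21 = 131.946891
per-turn = √(131.946891² + 25²) = √(17409.9822 + 625) = √18034.9822 = 134.294386
L = 3.75 × 134.294386 = 503.603948
V = π·3² × L = 28.274334 × 503.603948 = 14239.066177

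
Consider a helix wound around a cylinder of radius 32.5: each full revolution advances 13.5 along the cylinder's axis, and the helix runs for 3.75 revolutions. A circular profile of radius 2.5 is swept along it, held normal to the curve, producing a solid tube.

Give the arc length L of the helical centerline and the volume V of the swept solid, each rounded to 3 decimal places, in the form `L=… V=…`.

2πR = 2π·32.5 = 204.203522
per-turn = √(204.203522² + 13.5²) = √(41699.0786 + 182.25) = √41881.3286 = 204.649282
L = 3.75 × 204.649282 = 767.434807
V = π·2.5² × L = 19.634954 × 767.434807 = 15068.547203

L=767.435 V=15068.547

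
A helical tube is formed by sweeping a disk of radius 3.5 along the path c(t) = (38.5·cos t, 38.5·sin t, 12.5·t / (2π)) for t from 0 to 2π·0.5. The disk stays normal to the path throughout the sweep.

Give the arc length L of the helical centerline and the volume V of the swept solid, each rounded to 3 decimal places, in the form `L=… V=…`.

L=121.113 V=4660.963

2πR = 2π·38.5 = 241.902634
per-turn = √(241.902634² + 12.5²) = √(58516.8845 + 156.25) = √58673.1345 = 242.225380
L = 0.5 × 242.225380 = 121.112690
V = π·3.5² × L = 38.484510 × 121.112690 = 4660.962521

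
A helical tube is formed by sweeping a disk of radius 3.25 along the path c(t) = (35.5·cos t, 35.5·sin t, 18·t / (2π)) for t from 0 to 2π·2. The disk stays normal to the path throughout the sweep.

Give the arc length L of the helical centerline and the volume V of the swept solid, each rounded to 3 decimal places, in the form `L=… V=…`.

2πR = 2π·35.5 = 223.053078
per-turn = √(223.053078² + 18²) = √(49752.6758 + 324) = √50076.6758 = 223.778184
L = 2 × 223.778184 = 447.556369
V = π·3.25² × L = 33.183072 × 447.556369 = 14851.295386

L=447.556 V=14851.295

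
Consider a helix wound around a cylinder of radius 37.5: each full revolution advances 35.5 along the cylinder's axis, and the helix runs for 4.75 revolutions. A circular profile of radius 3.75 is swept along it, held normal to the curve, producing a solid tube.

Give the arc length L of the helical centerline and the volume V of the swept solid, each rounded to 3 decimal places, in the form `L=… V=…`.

2πR = 2π·37.5 = 235.619449
per-turn = √(235.619449² + 35.5²) = √(55516.5248 + 1260.25) = √56776.7748 = 238.278775
L = 4.75 × 238.278775 = 1131.824183
V = π·3.75² × L = 44.178647 × 1131.824183 = 50002.460682

L=1131.824 V=50002.461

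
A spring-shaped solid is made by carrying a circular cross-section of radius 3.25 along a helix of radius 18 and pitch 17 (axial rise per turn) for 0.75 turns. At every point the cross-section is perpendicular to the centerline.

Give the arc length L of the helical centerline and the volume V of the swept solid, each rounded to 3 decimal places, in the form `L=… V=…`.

2πR = 2π·18 = 113.097336
per-turn = √(113.097336² + 17²) = √(12791.0073 + 289) = √13080.0073 = 114.367860
L = 0.75 × 114.367860 = 85.775895
V = π·3.25² × L = 33.183072 × 85.775895 = 2846.307724

L=85.776 V=2846.308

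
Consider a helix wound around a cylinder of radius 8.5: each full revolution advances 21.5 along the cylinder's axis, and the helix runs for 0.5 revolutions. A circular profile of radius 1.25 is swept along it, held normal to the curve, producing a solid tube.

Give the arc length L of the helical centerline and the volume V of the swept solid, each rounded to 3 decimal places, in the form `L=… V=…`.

2πR = 2π·8.5 = 53.407075
per-turn = √(53.407075² + 21.5²) = √(2852.3157 + 462.25) = √3314.5657 = 57.572265
L = 0.5 × 57.572265 = 28.786132
V = π·1.25² × L = 4.908739 × 28.786132 = 141.303597

L=28.786 V=141.304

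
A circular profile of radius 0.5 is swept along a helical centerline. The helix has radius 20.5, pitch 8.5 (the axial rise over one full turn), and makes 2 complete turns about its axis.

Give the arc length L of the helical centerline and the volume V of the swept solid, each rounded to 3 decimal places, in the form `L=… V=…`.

2πR = 2π·20.5 = 128.805299
per-turn = √(128.805299² + 8.5²) = √(16590.8050 + 72.25) = √16663.0550 = 129.085456
L = 2 × 129.085456 = 258.170912
V = π·0.5² × L = 0.785398 × 258.170912 = 202.766960

L=258.171 V=202.767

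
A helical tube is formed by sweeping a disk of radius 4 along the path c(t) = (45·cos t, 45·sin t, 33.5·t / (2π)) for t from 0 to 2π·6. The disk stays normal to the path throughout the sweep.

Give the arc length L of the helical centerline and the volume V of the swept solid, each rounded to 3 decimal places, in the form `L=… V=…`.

2πR = 2π·45 = 282.743339
per-turn = √(282.743339² + 33.5²) = √(79943.7956 + 1122.25) = √81066.0456 = 284.720996
L = 6 × 284.720996 = 1708.325977
V = π·4² × L = 50.265482 × 1708.325977 = 85869.829424

L=1708.326 V=85869.829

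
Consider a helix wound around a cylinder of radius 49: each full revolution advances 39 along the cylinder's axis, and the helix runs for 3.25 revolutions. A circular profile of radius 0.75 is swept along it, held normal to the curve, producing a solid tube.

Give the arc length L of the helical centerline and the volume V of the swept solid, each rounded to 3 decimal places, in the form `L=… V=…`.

L=1008.593 V=1782.331

2πR = 2π·49 = 307.876080
per-turn = √(307.876080² + 39²) = √(94787.6807 + 1521) = √96308.6807 = 310.336399
L = 3.25 × 310.336399 = 1008.593297
V = π·0.75² × L = 1.767146 × 1008.593297 = 1782.331478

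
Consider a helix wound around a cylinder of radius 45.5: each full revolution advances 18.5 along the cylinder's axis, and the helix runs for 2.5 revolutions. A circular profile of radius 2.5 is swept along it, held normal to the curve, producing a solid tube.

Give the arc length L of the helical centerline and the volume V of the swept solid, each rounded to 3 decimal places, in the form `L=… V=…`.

L=716.207 V=14062.696

2πR = 2π·45.5 = 285.884931
per-turn = √(285.884931² + 18.5²) = √(81730.1940 + 342.25) = √82072.4440 = 286.482886
L = 2.5 × 286.482886 = 716.207215
V = π·2.5² × L = 19.634954 × 716.207215 = 14062.695788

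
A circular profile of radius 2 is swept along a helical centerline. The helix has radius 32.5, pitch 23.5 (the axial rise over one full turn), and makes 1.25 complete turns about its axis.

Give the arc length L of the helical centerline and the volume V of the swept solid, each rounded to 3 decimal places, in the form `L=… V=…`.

2πR = 2π·32.5 = 204.203522
per-turn = √(204.203522² + 23.5²) = √(41699.0786 + 552.25) = √42251.3286 = 205.551280
L = 1.25 × 205.551280 = 256.939100
V = π·2² × L = 12.566371 × 256.939100 = 3228.791952

L=256.939 V=3228.792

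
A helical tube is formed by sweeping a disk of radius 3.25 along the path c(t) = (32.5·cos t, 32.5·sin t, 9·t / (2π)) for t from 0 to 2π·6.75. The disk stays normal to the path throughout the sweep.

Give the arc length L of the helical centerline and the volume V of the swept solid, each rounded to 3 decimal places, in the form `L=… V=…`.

L=1379.712 V=45783.079

2πR = 2π·32.5 = 204.203522
per-turn = √(204.203522² + 9²) = √(41699.0786 + 81) = √41780.0786 = 204.401758
L = 6.75 × 204.401758 = 1379.711865
V = π·3.25² × L = 33.183072 × 1379.711865 = 45783.078719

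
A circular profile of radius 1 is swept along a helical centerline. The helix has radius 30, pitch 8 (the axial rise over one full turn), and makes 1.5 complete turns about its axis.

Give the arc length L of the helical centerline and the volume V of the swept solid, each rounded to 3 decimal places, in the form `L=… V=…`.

L=282.998 V=889.064

2πR = 2π·30 = 188.495559
per-turn = √(188.495559² + 8²) = √(35530.5758 + 64) = √35594.5758 = 188.665248
L = 1.5 × 188.665248 = 282.997872
V = π·1² × L = 3.141593 × 282.997872 = 889.064036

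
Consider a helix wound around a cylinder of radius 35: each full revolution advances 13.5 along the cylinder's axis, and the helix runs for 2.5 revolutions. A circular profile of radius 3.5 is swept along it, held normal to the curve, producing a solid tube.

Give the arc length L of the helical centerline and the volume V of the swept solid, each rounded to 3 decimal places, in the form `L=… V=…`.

2πR = 2π·35 = 219.911486
per-turn = √(219.911486² + 13.5²) = √(48361.0616 + 182.25) = √48543.3116 = 220.325467
L = 2.5 × 220.325467 = 550.813668
V = π·3.5² × L = 38.484510 × 550.813668 = 21197.794133

L=550.814 V=21197.794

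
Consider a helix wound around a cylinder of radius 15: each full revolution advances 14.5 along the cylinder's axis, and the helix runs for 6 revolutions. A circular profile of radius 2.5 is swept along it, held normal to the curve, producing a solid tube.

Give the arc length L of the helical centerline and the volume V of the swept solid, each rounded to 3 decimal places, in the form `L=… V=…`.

2πR = 2π·15 = 94.247780
per-turn = √(94.247780² + 14.5²) = √(8882.6440 + 210.25) = √9092.8940 = 95.356667
L = 6 × 95.356667 = 572.140003
V = π·2.5² × L = 19.634954 × 572.140003 = 11233.942682

L=572.140 V=11233.943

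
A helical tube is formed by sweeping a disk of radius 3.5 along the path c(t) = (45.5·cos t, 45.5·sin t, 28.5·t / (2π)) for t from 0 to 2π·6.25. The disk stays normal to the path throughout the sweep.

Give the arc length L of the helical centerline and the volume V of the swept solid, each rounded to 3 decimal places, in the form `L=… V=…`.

2πR = 2π·45.5 = 285.884931
per-turn = √(285.884931² + 28.5²) = √(81730.1940 + 812.25) = √82542.4440 = 287.302008
L = 6.25 × 287.302008 = 1795.637553
V = π·3.5² × L = 38.484510 × 1795.637553 = 69104.231363

L=1795.638 V=69104.231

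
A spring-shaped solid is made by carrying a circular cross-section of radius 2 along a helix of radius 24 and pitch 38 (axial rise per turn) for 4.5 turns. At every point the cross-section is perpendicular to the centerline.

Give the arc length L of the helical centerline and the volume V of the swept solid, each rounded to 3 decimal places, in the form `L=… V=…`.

L=699.798 V=8793.921

2πR = 2π·24 = 150.796447
per-turn = √(150.796447² + 38²) = √(22739.5685 + 1444) = √24183.5685 = 155.510670
L = 4.5 × 155.510670 = 699.798016
V = π·2² × L = 12.566371 × 699.798016 = 8793.921222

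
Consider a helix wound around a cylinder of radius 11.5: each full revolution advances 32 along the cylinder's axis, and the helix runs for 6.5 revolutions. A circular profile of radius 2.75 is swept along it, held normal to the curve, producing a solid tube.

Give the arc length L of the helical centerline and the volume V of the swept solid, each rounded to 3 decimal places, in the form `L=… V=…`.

L=513.665 V=12203.813

2πR = 2π·11.5 = 72.256631
per-turn = √(72.256631² + 32²) = √(5221.0207 + 1024) = √6245.0207 = 79.025444
L = 6.5 × 79.025444 = 513.665383
V = π·2.75² × L = 23.758294 × 513.665383 = 12203.813416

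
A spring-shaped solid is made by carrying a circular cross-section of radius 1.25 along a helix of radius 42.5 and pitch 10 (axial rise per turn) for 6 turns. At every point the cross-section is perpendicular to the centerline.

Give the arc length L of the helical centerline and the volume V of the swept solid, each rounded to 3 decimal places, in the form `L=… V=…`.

2πR = 2π·42.5 = 267.035376
per-turn = √(267.035376² + 10²) = √(71307.8918 + 100) = √71407.8918 = 267.222551
L = 6 × 267.222551 = 1603.335306
V = π·1.25² × L = 4.908739 × 1603.335306 = 7870.353781

L=1603.335 V=7870.354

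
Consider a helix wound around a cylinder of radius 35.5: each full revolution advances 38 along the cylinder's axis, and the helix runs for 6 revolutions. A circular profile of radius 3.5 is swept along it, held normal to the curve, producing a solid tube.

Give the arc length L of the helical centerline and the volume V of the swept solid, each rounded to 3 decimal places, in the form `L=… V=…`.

L=1357.601 V=52246.607

2πR = 2π·35.5 = 223.053078
per-turn = √(223.053078² + 38²) = √(49752.6758 + 1444) = √51196.6758 = 226.266824
L = 6 × 226.266824 = 1357.600946
V = π·3.5² × L = 38.484510 × 1357.600946 = 52246.607187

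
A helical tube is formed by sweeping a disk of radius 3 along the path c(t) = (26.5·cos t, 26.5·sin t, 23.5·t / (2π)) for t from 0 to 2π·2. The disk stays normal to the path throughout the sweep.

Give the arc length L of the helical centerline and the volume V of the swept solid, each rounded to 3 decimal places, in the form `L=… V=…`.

L=336.309 V=9508.918

2πR = 2π·26.5 = 166.504411
per-turn = √(166.504411² + 23.5²) = √(27723.7188 + 552.25) = √28275.9688 = 168.154598
L = 2 × 168.154598 = 336.309196
V = π·3² × L = 28.274334 × 336.309196 = 9508.918484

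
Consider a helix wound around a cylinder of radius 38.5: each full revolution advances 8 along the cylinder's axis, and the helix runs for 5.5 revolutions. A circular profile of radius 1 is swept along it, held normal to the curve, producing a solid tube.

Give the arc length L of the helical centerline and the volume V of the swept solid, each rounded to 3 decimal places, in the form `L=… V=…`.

2πR = 2π·38.5 = 241.902634
per-turn = √(241.902634² + 8²) = √(58516.8845 + 64) = √58580.8845 = 242.034883
L = 5.5 × 242.034883 = 1331.191855
V = π·1² × L = 3.141593 × 1331.191855 = 4182.062554

L=1331.192 V=4182.063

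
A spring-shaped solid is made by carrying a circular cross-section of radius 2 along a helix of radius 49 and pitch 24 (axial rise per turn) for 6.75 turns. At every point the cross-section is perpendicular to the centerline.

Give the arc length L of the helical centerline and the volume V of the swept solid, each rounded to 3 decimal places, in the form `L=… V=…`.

L=2084.468 V=26194.200

2πR = 2π·49 = 307.876080
per-turn = √(307.876080² + 24²) = √(94787.6807 + 576) = √95363.6807 = 308.810105
L = 6.75 × 308.810105 = 2084.468206
V = π·2² × L = 12.566371 × 2084.468206 = 26194.200006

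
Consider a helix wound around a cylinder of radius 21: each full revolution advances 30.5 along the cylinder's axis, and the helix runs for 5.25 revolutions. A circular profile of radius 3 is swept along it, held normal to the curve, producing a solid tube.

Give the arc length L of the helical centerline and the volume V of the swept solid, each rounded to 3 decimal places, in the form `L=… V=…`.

2πR = 2π·21 = 131.946891
per-turn = √(131.946891² + 30.5²) = √(17409.9822 + 930.25) = √18340.2322 = 135.426113
L = 5.25 × 135.426113 = 710.987095
V = π·3² × L = 28.274334 × 710.987095 = 20102.686505

L=710.987 V=20102.687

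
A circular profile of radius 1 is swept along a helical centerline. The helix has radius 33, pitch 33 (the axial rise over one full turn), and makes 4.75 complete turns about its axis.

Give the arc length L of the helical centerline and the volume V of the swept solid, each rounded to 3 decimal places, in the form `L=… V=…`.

2πR = 2π·33 = 207.345115
per-turn = √(207.345115² + 33²) = √(42991.9968 + 1089) = √44080.9968 = 209.954749
L = 4.75 × 209.954749 = 997.285059
V = π·1² × L = 3.141593 × 997.285059 = 3133.063416

L=997.285 V=3133.063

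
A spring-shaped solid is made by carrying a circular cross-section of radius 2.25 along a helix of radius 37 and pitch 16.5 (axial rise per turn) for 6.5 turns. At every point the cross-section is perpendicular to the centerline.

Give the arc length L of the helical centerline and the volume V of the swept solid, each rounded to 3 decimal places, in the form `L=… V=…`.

L=1514.907 V=24093.559

2πR = 2π·37 = 232.477856
per-turn = √(232.477856² + 16.5²) = √(54045.9537 + 272.25) = √54318.2037 = 233.062660
L = 6.5 × 233.062660 = 1514.907293
V = π·2.25² × L = 15.904313 × 1514.907293 = 24093.559464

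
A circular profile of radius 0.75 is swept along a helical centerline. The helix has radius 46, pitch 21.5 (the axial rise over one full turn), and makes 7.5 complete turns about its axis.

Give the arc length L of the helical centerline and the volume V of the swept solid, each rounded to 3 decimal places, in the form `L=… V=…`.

L=2173.688 V=3841.224

2πR = 2π·46 = 289.026524
per-turn = √(289.026524² + 21.5²) = √(83536.3317 + 462.25) = √83998.5817 = 289.825088
L = 7.5 × 289.825088 = 2173.688160
V = π·0.75² × L = 1.767146 × 2173.688160 = 3841.224050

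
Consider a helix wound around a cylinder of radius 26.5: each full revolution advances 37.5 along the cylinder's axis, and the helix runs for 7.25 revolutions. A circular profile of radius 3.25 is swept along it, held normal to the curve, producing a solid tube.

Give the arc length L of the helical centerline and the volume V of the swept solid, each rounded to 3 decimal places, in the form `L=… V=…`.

L=1237.394 V=41060.536

2πR = 2π·26.5 = 166.504411
per-turn = √(166.504411² + 37.5²) = √(27723.7188 + 1406.25) = √29129.9688 = 170.675038
L = 7.25 × 170.675038 = 1237.394029
V = π·3.25² × L = 33.183072 × 1237.394029 = 41060.535657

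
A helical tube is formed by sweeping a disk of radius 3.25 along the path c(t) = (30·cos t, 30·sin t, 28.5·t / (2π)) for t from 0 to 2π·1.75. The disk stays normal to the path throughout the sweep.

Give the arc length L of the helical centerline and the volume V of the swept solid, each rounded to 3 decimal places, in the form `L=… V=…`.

2πR = 2π·30 = 188.495559
per-turn = √(188.495559² + 28.5²) = √(35530.5758 + 812.25) = √36342.8258 = 190.637944
L = 1.75 × 190.637944 = 333.616403
V = π·3.25² × L = 33.183072 × 333.616403 = 11070.417246

L=333.616 V=11070.417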